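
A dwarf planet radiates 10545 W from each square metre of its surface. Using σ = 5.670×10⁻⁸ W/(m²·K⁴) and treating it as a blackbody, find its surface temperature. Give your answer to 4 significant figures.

T ≈ 656.7 K

I = σT⁴, so T = (I/σ)^(1/4) = (10545/(5.670×10⁻⁸))^(1/4) = 656.7 K.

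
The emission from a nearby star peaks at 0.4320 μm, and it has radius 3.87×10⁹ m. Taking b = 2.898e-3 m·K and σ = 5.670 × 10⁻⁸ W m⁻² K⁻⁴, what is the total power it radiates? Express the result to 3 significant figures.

Wien's law: T = b/λ_max = 2.898×10⁻³/4.320×10⁻⁷ = 6708.33 K.
Surface area A = 4πR² = 4π(3.87×10⁹ m)² = 1.88205×10²⁰ m².
Then P = σAT⁴ = 5.670×10⁻⁸×1.88205×10²⁰×(6708.33)⁴ = 2.16×10²⁸ W.

P ≈ 2.16×10²⁸ W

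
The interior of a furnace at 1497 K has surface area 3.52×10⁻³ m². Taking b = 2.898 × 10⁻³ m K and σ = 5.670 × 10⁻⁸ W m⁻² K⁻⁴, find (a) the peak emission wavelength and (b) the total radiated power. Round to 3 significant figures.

λ_max ≈ 1.94 μm; P ≈ 1.00×10³ W

(a) λ_max = b/T = 2.898×10⁻³/1497 = 1.936×10⁻⁶ m = 1.94 μm.
Area A = 3.52×10⁻³ m².
(b) P = σAT⁴ = 5.670×10⁻⁸×3.52×10⁻³×(1497)⁴ = 1.00×10³ W.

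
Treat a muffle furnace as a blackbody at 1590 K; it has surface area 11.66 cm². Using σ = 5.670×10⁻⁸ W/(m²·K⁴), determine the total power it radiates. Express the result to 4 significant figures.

Area A = 11.66 cm² = 1.166×10⁻³ m².
P = σAT⁴ = 5.670×10⁻⁸ × 1.166×10⁻³ × (1590)⁴ = 422.5 W.

P ≈ 422.5 W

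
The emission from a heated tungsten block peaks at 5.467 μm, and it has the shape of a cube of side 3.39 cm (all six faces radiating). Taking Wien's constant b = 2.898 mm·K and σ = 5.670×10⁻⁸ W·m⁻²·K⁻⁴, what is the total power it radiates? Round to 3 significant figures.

P ≈ 30.9 W

Wien's law: T = b/λ_max = 2.898×10⁻³/5.467×10⁻⁶ = 530.090 K.
Area A = 6s² = 6×(0.0339 m)² = 6.89526×10⁻³ m².
Then P = σAT⁴ = 5.670×10⁻⁸×6.89526×10⁻³×(530.090)⁴ = 30.9 W.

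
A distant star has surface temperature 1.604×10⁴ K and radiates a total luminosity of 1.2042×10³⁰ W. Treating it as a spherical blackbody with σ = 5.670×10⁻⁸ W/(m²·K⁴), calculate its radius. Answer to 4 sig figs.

L = 4πR²σT⁴ ⇒ R = √(L/(4πσT⁴)).
σT⁴ = 3.75319×10⁹ W/m², so R = √(1.2042×10³⁰/(4π×3.75319×10⁹)) = 5.053×10⁹ m.

R ≈ 5.053×10⁹ m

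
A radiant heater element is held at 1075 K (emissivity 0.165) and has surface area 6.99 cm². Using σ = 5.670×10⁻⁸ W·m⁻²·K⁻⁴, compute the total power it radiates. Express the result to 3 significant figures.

P ≈ 8.73 W

Area A = 6.99 cm² = 6.99×10⁻⁴ m².
P = εσAT⁴ = 0.165 × 5.670×10⁻⁸ × 6.99×10⁻⁴ × (1075)⁴ = 8.73 W.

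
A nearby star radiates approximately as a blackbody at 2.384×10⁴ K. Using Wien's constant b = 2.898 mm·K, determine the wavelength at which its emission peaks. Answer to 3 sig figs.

Wien's displacement law: λ_max = b/T = (2.898×10⁻³ m·K)/(2.384×10⁴ K) = 1.216×10⁻⁷ m.
That is 122 nm, in the ultraviolet range.

λ_max ≈ 122 nm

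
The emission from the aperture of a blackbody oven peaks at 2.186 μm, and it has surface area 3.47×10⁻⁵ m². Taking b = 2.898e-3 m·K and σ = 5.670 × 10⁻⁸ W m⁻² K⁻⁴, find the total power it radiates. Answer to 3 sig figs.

Wien's law: T = b/λ_max = 2.898×10⁻³/2.186×10⁻⁶ = 1325.71 K.
Area A = 3.47×10⁻⁵ m².
Then P = σAT⁴ = 5.670×10⁻⁸×3.47×10⁻⁵×(1325.71)⁴ = 6.08 W.

P ≈ 6.08 W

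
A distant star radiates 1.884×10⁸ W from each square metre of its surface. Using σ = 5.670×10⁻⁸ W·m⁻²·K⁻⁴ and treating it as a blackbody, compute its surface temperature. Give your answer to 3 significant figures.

T ≈ 7.59×10³ K

I = σT⁴, so T = (I/σ)^(1/4) = (1.884×10⁸/(5.670×10⁻⁸))^(1/4) = 7.59×10³ K.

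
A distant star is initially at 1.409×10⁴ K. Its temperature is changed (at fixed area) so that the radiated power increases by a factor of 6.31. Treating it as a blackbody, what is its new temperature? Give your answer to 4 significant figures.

T₂ ≈ 2.233×10⁴ K

P ∝ T⁴, so T₂/T₁ = (P₂/P₁)^(1/4) = (6.31)^(1/4) = 1.58492.
T₂ = 1.409×10⁴ × 1.58492 = 2.233×10⁴ K.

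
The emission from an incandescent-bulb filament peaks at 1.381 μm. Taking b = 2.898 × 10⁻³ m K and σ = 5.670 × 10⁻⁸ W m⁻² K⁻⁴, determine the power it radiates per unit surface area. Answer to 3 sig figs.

Wien's law: T = b/λ_max = 2.898×10⁻³/1.381×10⁻⁶ = 2098.48 K.
Then I = σT⁴ = 5.670×10⁻⁸×(2098.48)⁴ = 1.10×10⁶ W/m².

I ≈ 1.10×10⁶ W/m²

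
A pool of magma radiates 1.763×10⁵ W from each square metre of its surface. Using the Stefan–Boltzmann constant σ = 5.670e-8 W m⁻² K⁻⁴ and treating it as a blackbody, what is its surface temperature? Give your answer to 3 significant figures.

I = σT⁴, so T = (I/σ)^(1/4) = (1.763×10⁵/(5.670×10⁻⁸))^(1/4) = 1.33×10³ K.

T ≈ 1.33×10³ K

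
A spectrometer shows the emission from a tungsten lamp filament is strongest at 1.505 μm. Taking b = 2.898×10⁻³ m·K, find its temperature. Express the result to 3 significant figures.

T ≈ 1.93×10³ K

Wien's law gives T = b/λ_max = (2.898×10⁻³ m·K)/(1.505×10⁻⁶ m) = 1.93×10³ K.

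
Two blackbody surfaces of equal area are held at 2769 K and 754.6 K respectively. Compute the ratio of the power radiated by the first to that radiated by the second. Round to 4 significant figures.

With equal areas, P₁/P₂ = (T₁/T₂)⁴ = (2769/754.6)⁴ = 181.3.

P₁/P₂ ≈ 181.3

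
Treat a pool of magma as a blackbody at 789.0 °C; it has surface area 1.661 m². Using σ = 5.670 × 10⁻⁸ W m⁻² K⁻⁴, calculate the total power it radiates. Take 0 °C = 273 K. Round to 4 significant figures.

T = 789.0 °C + 273 = 1062.0 K.
Area A = 1.661 m².
P = σAT⁴ = 5.670×10⁻⁸ × 1.661 × (1062.0)⁴ = 1.198×10⁵ W.

P ≈ 1.198×10⁵ W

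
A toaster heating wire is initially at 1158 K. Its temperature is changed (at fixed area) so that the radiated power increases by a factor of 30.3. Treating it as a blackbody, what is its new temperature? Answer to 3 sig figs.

T₂ ≈ 2.72×10³ K

P ∝ T⁴, so T₂/T₁ = (P₂/P₁)^(1/4) = (30.3)^(1/4) = 2.34618.
T₂ = 1158 × 2.34618 = 2.72×10³ K.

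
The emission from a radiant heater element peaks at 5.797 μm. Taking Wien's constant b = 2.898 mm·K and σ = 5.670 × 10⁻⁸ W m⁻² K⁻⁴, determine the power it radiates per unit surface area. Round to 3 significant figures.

Wien's law: T = b/λ_max = 2.898×10⁻³/5.797×10⁻⁶ = 499.914 K.
Then I = σT⁴ = 5.670×10⁻⁸×(499.914)⁴ = 3.54×10³ W/m².

I ≈ 3.54×10³ W/m²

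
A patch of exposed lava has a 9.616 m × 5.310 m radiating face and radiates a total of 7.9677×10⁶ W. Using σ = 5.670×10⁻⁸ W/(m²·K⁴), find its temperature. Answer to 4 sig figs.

T ≈ 1288 K

Area A = 9.616 × 5.310 = 51.061 m².
P = σAT⁴ ⇒ T = (P/(σA))^(1/4) = (7.9677×10⁶/(5.670×10⁻⁸×51.061))^(1/4) = 1288 K.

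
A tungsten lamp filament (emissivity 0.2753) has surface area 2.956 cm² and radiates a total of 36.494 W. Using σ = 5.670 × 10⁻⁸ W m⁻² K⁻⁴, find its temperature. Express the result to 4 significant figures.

T ≈ 1677 K

Area A = 2.956 cm² = 2.956×10⁻⁴ m².
P = εσAT⁴ ⇒ T = (P/(εσA))^(1/4) = (36.494/(0.2753×5.670×10⁻⁸×2.956×10⁻⁴))^(1/4) = 1677 K.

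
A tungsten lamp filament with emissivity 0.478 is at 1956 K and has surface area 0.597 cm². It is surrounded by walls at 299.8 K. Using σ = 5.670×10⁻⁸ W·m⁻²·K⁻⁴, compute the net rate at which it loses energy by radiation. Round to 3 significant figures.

Area A = 0.597 cm² = 5.97×10⁻⁵ m².
Net radiated power P_net = εσA(T⁴ − T₀⁴) = 0.478×5.670×10⁻⁸×5.97×10⁻⁵×(1956⁴ − 299.8⁴).
T⁴ − T₀⁴ = 1.46378×10¹³ − 8.07842×10⁹ = 1.46297×10¹³ K⁴, so P_net = 23.7 W.

Net loss ≈ 23.7 W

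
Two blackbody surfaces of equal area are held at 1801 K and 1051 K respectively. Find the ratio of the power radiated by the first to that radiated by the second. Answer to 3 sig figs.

With equal areas, P₁/P₂ = (T₁/T₂)⁴ = (1801/1051)⁴ = 8.62.

P₁/P₂ ≈ 8.62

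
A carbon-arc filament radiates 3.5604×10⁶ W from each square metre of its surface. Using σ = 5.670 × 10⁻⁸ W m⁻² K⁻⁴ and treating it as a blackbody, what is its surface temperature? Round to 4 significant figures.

I = σT⁴, so T = (I/σ)^(1/4) = (3.5604×10⁶/(5.670×10⁻⁸))^(1/4) = 2815 K.

T ≈ 2815 K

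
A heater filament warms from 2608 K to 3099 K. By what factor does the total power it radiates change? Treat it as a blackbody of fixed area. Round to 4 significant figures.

P₂/P₁ ≈ 1.994

P ∝ T⁴, so P₂/P₁ = (T₂/T₁)⁴ = (3099/2608)⁴ = (1.18827)⁴ = 1.994.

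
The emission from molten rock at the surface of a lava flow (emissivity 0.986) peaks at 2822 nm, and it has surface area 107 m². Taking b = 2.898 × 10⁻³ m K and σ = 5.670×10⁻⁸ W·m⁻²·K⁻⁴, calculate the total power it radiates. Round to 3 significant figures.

Wien's law: T = b/λ_max = 2.898×10⁻³/2.822×10⁻⁶ = 1026.93 K.
Area A = 107 m².
Then P = εσAT⁴ = 0.986×5.670×10⁻⁸×107×(1026.93)⁴ = 6.65×10⁶ W.

P ≈ 6.65×10⁶ W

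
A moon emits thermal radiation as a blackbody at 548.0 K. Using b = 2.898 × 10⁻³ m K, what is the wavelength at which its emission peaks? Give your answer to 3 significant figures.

Wien's displacement law: λ_max = b/T = (2.898×10⁻³ m·K)/(548.0 K) = 5.288×10⁻⁶ m.
That is 5.29 μm, in the infrared range.

λ_max ≈ 5.29 μm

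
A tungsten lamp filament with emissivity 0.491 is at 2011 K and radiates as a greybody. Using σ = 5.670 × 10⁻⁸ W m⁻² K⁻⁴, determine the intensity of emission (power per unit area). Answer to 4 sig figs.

I ≈ 4.553×10⁵ W/m²

Stefan–Boltzmann: I = εσT⁴ = 0.491 × 5.670×10⁻⁸ × (2011)⁴ = 4.553×10⁵ W/m².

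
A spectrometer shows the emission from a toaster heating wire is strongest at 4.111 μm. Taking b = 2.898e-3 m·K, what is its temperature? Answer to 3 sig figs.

Wien's law gives T = b/λ_max = (2.898×10⁻³ m·K)/(4.111×10⁻⁶ m) = 705 K.

T ≈ 705 K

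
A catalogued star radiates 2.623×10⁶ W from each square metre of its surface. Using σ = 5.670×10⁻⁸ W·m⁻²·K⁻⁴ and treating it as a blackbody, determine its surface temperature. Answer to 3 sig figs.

I = σT⁴, so T = (I/σ)^(1/4) = (2.623×10⁶/(5.670×10⁻⁸))^(1/4) = 2.61×10³ K.

T ≈ 2.61×10³ K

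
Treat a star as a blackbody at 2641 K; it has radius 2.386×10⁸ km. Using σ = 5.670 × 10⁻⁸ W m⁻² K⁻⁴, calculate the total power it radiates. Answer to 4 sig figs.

P ≈ 1.973×10³⁰ W

Surface area A = 4πR² = 4π(2.386×10¹¹ m)² = 7.15403×10²³ m².
P = σAT⁴ = 5.670×10⁻⁸ × 7.15403×10²³ × (2641)⁴ = 1.973×10³⁰ W.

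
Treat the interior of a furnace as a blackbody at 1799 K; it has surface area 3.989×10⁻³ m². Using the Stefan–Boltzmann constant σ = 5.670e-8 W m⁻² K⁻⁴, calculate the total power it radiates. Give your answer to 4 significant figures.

Area A = 3.989×10⁻³ m².
P = σAT⁴ = 5.670×10⁻⁸ × 3.989×10⁻³ × (1799)⁴ = 2369 W.

P ≈ 2369 W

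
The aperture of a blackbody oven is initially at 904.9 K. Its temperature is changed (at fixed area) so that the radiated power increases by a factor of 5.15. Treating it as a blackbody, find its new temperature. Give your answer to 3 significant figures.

T₂ ≈ 1.36×10³ K

P ∝ T⁴, so T₂/T₁ = (P₂/P₁)^(1/4) = (5.15)^(1/4) = 1.50644.
T₂ = 904.9 × 1.50644 = 1.36×10³ K.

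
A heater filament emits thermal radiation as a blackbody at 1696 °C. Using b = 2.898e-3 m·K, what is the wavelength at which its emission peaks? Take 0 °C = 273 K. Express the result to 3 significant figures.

λ_max ≈ 1.47×10³ nm

T = 1696 °C + 273 = 1969 K.
Wien's displacement law: λ_max = b/T = (2.898×10⁻³ m·K)/(1969 K) = 1.472×10⁻⁶ m.
That is 1.47×10³ nm, in the infrared range.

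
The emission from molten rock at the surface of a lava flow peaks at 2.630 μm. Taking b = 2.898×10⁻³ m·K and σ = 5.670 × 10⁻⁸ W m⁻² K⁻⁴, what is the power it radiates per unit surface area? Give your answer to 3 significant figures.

I ≈ 8.36×10⁴ W/m²

Wien's law: T = b/λ_max = 2.898×10⁻³/2.630×10⁻⁶ = 1101.90 K.
Then I = σT⁴ = 5.670×10⁻⁸×(1101.90)⁴ = 8.36×10⁴ W/m².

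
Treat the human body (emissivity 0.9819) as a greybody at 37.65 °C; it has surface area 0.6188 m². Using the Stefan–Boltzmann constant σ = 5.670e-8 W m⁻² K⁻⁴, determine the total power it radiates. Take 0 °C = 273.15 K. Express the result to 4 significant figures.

P ≈ 321.5 W

T = 37.65 °C + 273.15 = 310.80 K.
Area A = 0.6188 m².
P = εσAT⁴ = 0.9819 × 5.670×10⁻⁸ × 0.6188 × (310.80)⁴ = 321.5 W.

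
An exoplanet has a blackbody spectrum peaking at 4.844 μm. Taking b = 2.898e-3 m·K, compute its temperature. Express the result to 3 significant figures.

Wien's law gives T = b/λ_max = (2.898×10⁻³ m·K)/(4.844×10⁻⁶ m) = 598 K.

T ≈ 598 K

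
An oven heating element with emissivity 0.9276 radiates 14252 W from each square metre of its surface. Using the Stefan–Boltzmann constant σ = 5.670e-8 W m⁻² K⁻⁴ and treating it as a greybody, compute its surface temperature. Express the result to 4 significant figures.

T ≈ 721.5 K

I = εσT⁴, so T = (I/εσ)^(1/4) = (14252/(0.9276×5.670×10⁻⁸))^(1/4) = 721.5 K.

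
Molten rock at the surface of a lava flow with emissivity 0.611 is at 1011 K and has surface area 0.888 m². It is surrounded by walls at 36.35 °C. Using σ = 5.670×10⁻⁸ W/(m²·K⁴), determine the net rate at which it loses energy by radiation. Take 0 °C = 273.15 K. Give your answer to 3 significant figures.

Net loss ≈ 3.19×10⁴ W

Surroundings: T = 36.35 °C + 273.15 = 309.50 K.
Area A = 0.888 m².
Net radiated power P_net = εσA(T⁴ − T₀⁴) = 0.611×5.670×10⁻⁸×0.888×(1011⁴ − 309.50⁴).
T⁴ − T₀⁴ = 1.04473×10¹² − 9.17577×10⁹ = 1.03555×10¹² K⁴, so P_net = 3.19×10⁴ W.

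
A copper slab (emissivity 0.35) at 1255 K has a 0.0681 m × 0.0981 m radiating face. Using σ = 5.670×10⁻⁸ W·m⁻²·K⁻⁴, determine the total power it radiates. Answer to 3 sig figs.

P ≈ 329 W

Area A = 0.0681 × 0.0981 = 6.68061×10⁻³ m².
P = εσAT⁴ = 0.35 × 5.670×10⁻⁸ × 6.68061×10⁻³ × (1255)⁴ = 329 W.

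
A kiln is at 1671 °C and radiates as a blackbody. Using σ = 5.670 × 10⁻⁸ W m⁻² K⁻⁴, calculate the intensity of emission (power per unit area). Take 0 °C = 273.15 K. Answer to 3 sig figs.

T = 1671 °C + 273.15 = 1944.15 K.
Stefan–Boltzmann: I = σT⁴ = 5.670×10⁻⁸ × (1944.15)⁴ = 8.10×10⁵ W/m².

I ≈ 8.10×10⁵ W/m²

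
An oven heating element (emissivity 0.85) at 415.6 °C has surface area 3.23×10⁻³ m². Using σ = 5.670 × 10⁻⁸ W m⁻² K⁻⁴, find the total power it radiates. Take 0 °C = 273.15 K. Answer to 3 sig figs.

P ≈ 35.0 W

T = 415.6 °C + 273.15 = 688.75 K.
Area A = 3.23×10⁻³ m².
P = εσAT⁴ = 0.85 × 5.670×10⁻⁸ × 3.23×10⁻³ × (688.75)⁴ = 35.0 W.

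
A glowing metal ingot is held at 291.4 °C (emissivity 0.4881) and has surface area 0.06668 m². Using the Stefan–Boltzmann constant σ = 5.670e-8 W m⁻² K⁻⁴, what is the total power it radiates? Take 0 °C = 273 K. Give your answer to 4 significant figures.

P ≈ 187.3 W

T = 291.4 °C + 273 = 564.4 K.
Area A = 0.06668 m².
P = εσAT⁴ = 0.4881 × 5.670×10⁻⁸ × 0.06668 × (564.4)⁴ = 187.3 W.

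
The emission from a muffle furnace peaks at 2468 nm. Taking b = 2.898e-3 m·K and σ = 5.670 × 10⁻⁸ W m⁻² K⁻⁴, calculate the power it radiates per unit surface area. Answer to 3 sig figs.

I ≈ 1.08×10⁵ W/m²

Wien's law: T = b/λ_max = 2.898×10⁻³/2.468×10⁻⁶ = 1174.23 K.
Then I = σT⁴ = 5.670×10⁻⁸×(1174.23)⁴ = 1.08×10⁵ W/m².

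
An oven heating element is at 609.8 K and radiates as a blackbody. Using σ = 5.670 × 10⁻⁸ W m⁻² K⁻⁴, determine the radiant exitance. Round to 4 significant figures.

Stefan–Boltzmann: I = σT⁴ = 5.670×10⁻⁸ × (609.8)⁴ = 7840 W/m².

I ≈ 7840 W/m²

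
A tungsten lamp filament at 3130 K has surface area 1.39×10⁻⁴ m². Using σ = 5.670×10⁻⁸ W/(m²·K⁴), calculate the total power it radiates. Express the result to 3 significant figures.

P ≈ 756 W

Area A = 1.39×10⁻⁴ m².
P = σAT⁴ = 5.670×10⁻⁸ × 1.39×10⁻⁴ × (3130)⁴ = 756 W.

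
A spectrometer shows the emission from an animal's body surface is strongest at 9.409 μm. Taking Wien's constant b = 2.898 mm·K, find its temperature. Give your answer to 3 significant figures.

Wien's law gives T = b/λ_max = (2.898×10⁻³ m·K)/(9.409×10⁻⁶ m) = 308 K.

T ≈ 308 K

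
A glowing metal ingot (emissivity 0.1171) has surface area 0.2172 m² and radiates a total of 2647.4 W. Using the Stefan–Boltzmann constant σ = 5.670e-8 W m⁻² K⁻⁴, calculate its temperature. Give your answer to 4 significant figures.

Area A = 0.2172 m².
P = εσAT⁴ ⇒ T = (P/(εσA))^(1/4) = (2647.4/(0.1171×5.670×10⁻⁸×0.2172))^(1/4) = 1164 K.

T ≈ 1164 K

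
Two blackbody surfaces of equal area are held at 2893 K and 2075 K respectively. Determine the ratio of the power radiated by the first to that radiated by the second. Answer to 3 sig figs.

With equal areas, P₁/P₂ = (T₁/T₂)⁴ = (2893/2075)⁴ = 3.78.

P₁/P₂ ≈ 3.78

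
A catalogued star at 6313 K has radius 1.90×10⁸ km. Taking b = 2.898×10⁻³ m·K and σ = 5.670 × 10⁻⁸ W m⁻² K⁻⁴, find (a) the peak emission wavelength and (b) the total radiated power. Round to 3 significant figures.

(a) λ_max = b/T = 2.898×10⁻³/6313 = 4.591×10⁻⁷ m = 459 nm.
Surface area A = 4πR² = 4π(1.90×10¹¹ m)² = 4.53646×10²³ m².
(b) P = σAT⁴ = 5.670×10⁻⁸×4.53646×10²³×(6313)⁴ = 4.09×10³¹ W.

λ_max ≈ 459 nm; P ≈ 4.09×10³¹ W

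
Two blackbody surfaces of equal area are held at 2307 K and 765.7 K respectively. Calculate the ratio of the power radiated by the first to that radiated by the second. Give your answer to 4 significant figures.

P₁/P₂ ≈ 82.41

With equal areas, P₁/P₂ = (T₁/T₂)⁴ = (2307/765.7)⁴ = 82.41.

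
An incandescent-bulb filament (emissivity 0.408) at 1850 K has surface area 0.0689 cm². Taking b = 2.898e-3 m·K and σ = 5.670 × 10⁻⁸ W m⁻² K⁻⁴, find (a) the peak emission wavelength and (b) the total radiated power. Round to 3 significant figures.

(a) λ_max = b/T = 2.898×10⁻³/1850 = 1.566×10⁻⁶ m = 1.57 μm.
Area A = 0.0689 cm² = 6.89×10⁻⁶ m².
(b) P = εσAT⁴ = 0.408×5.670×10⁻⁸×6.89×10⁻⁶×(1850)⁴ = 1.87 W.

λ_max ≈ 1.57 μm; P ≈ 1.87 W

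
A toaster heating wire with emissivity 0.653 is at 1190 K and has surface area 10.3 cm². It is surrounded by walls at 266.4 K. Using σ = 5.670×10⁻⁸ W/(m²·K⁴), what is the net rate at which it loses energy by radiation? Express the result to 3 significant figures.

Net loss ≈ 76.3 W

Area A = 10.3 cm² = 1.03×10⁻³ m².
Net radiated power P_net = εσA(T⁴ − T₀⁴) = 0.653×5.670×10⁻⁸×1.03×10⁻³×(1190⁴ − 266.4⁴).
T⁴ − T₀⁴ = 2.00534×10¹² − 5.03659×10⁹ = 2.00030×10¹² K⁴, so P_net = 76.3 W.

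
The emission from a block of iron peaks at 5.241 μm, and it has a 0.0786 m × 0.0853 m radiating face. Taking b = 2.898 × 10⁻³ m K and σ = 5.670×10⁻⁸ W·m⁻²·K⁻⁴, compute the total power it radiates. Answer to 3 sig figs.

P ≈ 35.5 W

Wien's law: T = b/λ_max = 2.898×10⁻³/5.241×10⁻⁶ = 552.948 K.
Area A = 0.0786 × 0.0853 = 6.70458×10⁻³ m².
Then P = σAT⁴ = 5.670×10⁻⁸×6.70458×10⁻³×(552.948)⁴ = 35.5 W.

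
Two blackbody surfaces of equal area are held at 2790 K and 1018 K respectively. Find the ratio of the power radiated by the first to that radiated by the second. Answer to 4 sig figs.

P₁/P₂ ≈ 56.42

With equal areas, P₁/P₂ = (T₁/T₂)⁴ = (2790/1018)⁴ = 56.42.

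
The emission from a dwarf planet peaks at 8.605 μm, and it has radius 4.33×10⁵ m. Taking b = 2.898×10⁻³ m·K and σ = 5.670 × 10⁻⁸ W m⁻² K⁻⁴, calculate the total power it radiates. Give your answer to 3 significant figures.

P ≈ 1.72×10¹⁵ W

Wien's law: T = b/λ_max = 2.898×10⁻³/8.605×10⁻⁶ = 336.781 K.
Surface area A = 4πR² = 4π(4.33×10⁵ m)² = 2.35606×10¹² m².
Then P = σAT⁴ = 5.670×10⁻⁸×2.35606×10¹²×(336.781)⁴ = 1.72×10¹⁵ W.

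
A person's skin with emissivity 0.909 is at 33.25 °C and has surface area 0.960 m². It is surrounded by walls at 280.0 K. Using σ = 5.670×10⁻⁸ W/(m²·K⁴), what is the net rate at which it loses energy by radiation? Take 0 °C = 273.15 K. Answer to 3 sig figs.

T = 33.25 °C + 273.15 = 306.40 K.
Area A = 0.960 m².
Net radiated power P_net = εσA(T⁴ − T₀⁴) = 0.909×5.670×10⁻⁸×0.960×(306.40⁴ − 280.0⁴).
T⁴ − T₀⁴ = 8.81363×10⁹ − 6.14656×10⁹ = 2.66707×10⁹ K⁴, so P_net = 132 W.

Net loss ≈ 132 W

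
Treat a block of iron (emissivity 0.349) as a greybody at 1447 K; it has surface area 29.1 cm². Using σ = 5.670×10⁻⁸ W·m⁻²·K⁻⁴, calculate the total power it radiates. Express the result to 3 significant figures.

Area A = 29.1 cm² = 2.91×10⁻³ m².
P = εσAT⁴ = 0.349 × 5.670×10⁻⁸ × 2.91×10⁻³ × (1447)⁴ = 252 W.

P ≈ 252 W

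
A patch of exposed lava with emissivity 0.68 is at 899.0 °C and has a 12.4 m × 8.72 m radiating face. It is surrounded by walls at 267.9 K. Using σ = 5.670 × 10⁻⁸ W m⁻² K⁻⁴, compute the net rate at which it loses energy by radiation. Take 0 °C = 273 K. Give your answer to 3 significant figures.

Net loss ≈ 7.84×10⁶ W

T = 899.0 °C + 273 = 1172.0 K.
Area A = 12.4 × 8.72 = 108.128 m².
Net radiated power P_net = εσA(T⁴ − T₀⁴) = 0.68×5.670×10⁻⁸×108.128×(1172.0⁴ − 267.9⁴).
T⁴ − T₀⁴ = 1.88673×10¹² − 5.15099×10⁹ = 1.88158×10¹² K⁴, so P_net = 7.84×10⁶ W.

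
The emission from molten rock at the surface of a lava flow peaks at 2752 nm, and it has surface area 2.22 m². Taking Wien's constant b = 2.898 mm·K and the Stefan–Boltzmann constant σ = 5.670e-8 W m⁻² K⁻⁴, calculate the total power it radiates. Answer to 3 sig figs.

Wien's law: T = b/λ_max = 2.898×10⁻³/2.752×10⁻⁶ = 1053.05 K.
Area A = 2.22 m².
Then P = σAT⁴ = 5.670×10⁻⁸×2.22×(1053.05)⁴ = 1.55×10⁵ W.

P ≈ 1.55×10⁵ W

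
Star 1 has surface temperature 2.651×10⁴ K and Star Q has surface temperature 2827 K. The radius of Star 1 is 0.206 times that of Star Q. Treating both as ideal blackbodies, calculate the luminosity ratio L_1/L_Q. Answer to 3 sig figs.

L_1/L_Q ≈ 328

L ∝ R²T⁴, so L_1/L_Q = (R_1/R_Q)²(T_1/T_Q)⁴ = (0.206)² × (2.651×10⁴/2827)⁴ = 0.042436 × 7732.78 = 328.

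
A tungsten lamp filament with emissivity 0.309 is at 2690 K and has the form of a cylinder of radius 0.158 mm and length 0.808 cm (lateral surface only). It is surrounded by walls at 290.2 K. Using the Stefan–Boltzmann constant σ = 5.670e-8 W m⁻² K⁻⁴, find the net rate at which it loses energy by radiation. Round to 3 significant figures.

Net loss ≈ 7.36 W

Lateral area A = 2πrL = 2π×1.58×10⁻⁴×8.08×10⁻³ = 8.02137×10⁻⁶ m².
Net radiated power P_net = εσA(T⁴ − T₀⁴) = 0.309×5.670×10⁻⁸×8.02137×10⁻⁶×(2690⁴ − 290.2⁴).
T⁴ − T₀⁴ = 5.23611×10¹³ − 7.09234×10⁹ = 5.23540×10¹³ K⁴, so P_net = 7.36 W.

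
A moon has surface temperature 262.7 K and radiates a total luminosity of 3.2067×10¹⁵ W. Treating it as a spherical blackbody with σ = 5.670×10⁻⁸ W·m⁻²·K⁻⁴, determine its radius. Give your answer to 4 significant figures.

L = 4πR²σT⁴ ⇒ R = √(L/(4πσT⁴)).
σT⁴ = 270.037 W/m², so R = √(3.2067×10¹⁵/(4π×270.037)) = 9.721×10⁵ m.

R ≈ 9.721×10⁵ m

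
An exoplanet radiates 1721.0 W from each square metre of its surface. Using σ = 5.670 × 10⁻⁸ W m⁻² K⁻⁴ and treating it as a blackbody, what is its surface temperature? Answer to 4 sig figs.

I = σT⁴, so T = (I/σ)^(1/4) = (1721.0/(5.670×10⁻⁸))^(1/4) = 417.4 K.

T ≈ 417.4 K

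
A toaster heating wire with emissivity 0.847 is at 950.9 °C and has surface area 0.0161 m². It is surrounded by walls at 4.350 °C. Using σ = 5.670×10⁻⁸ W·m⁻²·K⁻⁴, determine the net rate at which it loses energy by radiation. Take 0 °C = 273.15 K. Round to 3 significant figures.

T = 950.9 °C + 273.15 = 1224.05 K.
Surroundings: T = 4.350 °C + 273.15 = 277.500 K.
Area A = 0.0161 m².
Net radiated power P_net = εσA(T⁴ − T₀⁴) = 0.847×5.670×10⁻⁸×0.0161×(1224.05⁴ − 277.500⁴).
T⁴ − T₀⁴ = 2.24490×10¹² − 5.92996×10⁹ = 2.23897×10¹² K⁴, so P_net = 1.73×10³ W.

Net loss ≈ 1.73×10³ W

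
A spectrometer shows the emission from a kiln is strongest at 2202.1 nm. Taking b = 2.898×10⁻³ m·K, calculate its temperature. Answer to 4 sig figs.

T ≈ 1316 K

Wien's law gives T = b/λ_max = (2.898×10⁻³ m·K)/(2.2021×10⁻⁶ m) = 1316 K.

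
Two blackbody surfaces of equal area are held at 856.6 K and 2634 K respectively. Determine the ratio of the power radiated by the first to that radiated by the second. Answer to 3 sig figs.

P₁/P₂ ≈ 0.0112

With equal areas, P₁/P₂ = (T₁/T₂)⁴ = (856.6/2634)⁴ = 0.0112.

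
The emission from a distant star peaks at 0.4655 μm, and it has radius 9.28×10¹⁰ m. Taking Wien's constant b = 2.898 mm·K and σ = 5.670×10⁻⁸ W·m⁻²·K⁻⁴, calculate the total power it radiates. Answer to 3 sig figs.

P ≈ 9.22×10³⁰ W

Wien's law: T = b/λ_max = 2.898×10⁻³/4.655×10⁻⁷ = 6225.56 K.
Surface area A = 4πR² = 4π(9.28×10¹⁰ m)² = 1.08220×10²³ m².
Then P = σAT⁴ = 5.670×10⁻⁸×1.08220×10²³×(6225.56)⁴ = 9.22×10³⁰ W.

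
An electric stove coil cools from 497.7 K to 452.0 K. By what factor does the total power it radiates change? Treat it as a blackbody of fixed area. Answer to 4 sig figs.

P ∝ T⁴, so P₂/P₁ = (T₂/T₁)⁴ = (452.0/497.7)⁴ = (0.908178)⁴ = 0.6803.

P₂/P₁ ≈ 0.6803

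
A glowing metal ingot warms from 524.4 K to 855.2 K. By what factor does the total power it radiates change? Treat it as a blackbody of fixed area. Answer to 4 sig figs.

P ∝ T⁴, so P₂/P₁ = (T₂/T₁)⁴ = (855.2/524.4)⁴ = (1.63082)⁴ = 7.073.

P₂/P₁ ≈ 7.073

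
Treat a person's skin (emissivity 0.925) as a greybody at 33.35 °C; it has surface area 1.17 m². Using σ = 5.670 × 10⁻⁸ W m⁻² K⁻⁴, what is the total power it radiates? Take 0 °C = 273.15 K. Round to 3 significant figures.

P ≈ 542 W

T = 33.35 °C + 273.15 = 306.50 K.
Area A = 1.17 m².
P = εσAT⁴ = 0.925 × 5.670×10⁻⁸ × 1.17 × (306.50)⁴ = 542 W.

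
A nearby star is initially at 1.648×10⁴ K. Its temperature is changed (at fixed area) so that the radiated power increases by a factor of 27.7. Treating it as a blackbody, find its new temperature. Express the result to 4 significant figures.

P ∝ T⁴, so T₂/T₁ = (P₂/P₁)^(1/4) = (27.7)^(1/4) = 2.29414.
T₂ = 1.648×10⁴ × 2.29414 = 3.781×10⁴ K.

T₂ ≈ 3.781×10⁴ K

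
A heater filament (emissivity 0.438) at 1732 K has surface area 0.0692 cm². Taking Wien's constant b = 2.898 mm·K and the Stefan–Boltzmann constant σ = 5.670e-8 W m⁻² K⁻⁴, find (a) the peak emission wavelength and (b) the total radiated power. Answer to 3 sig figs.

(a) λ_max = b/T = 2.898×10⁻³/1732 = 1.673×10⁻⁶ m = 1.67 μm.
Area A = 0.0692 cm² = 6.92×10⁻⁶ m².
(b) P = εσAT⁴ = 0.438×5.670×10⁻⁸×6.92×10⁻⁶×(1732)⁴ = 1.55 W.

λ_max ≈ 1.67 μm; P ≈ 1.55 W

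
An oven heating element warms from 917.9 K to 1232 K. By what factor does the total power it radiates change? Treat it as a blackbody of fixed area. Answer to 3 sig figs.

P ∝ T⁴, so P₂/P₁ = (T₂/T₁)⁴ = (1232/917.9)⁴ = (1.34219)⁴ = 3.25.

P₂/P₁ ≈ 3.25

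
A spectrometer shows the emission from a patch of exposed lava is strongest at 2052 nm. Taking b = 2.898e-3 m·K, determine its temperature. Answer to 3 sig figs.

T ≈ 1.41×10³ K

Wien's law gives T = b/λ_max = (2.898×10⁻³ m·K)/(2.052×10⁻⁶ m) = 1.41×10³ K.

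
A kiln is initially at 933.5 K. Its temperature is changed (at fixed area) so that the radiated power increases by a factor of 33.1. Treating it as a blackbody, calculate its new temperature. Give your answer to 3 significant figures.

T₂ ≈ 2.24×10³ K

P ∝ T⁴, so T₂/T₁ = (P₂/P₁)^(1/4) = (33.1)^(1/4) = 2.39860.
T₂ = 933.5 × 2.39860 = 2.24×10³ K.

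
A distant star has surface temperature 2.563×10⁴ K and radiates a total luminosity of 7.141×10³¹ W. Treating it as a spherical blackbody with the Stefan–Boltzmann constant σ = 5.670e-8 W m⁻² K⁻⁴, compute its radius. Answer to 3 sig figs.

R ≈ 1.52×10¹⁰ m

L = 4πR²σT⁴ ⇒ R = √(L/(4πσT⁴)).
σT⁴ = 2.44668×10¹⁰ W/m², so R = √(7.141×10³¹/(4π×2.44668×10¹⁰)) = 1.52×10¹⁰ m.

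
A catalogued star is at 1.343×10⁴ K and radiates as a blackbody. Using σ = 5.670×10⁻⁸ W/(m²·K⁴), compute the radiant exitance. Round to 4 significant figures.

I ≈ 1.845×10⁹ W/m²

Stefan–Boltzmann: I = σT⁴ = 5.670×10⁻⁸ × (1.343×10⁴)⁴ = 1.845×10⁹ W/m².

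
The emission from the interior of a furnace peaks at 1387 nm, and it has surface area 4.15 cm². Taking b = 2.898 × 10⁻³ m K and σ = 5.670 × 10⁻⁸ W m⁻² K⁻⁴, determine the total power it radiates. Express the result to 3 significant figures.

P ≈ 448 W

Wien's law: T = b/λ_max = 2.898×10⁻³/1.387×10⁻⁶ = 2089.40 K.
Area A = 4.15 cm² = 4.15×10⁻⁴ m².
Then P = σAT⁴ = 5.670×10⁻⁸×4.15×10⁻⁴×(2089.40)⁴ = 448 W.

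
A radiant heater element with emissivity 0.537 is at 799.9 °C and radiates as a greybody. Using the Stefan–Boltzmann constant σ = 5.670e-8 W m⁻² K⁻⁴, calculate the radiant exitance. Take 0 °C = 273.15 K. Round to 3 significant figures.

T = 799.9 °C + 273.15 = 1073.05 K.
Stefan–Boltzmann: I = εσT⁴ = 0.537 × 5.670×10⁻⁸ × (1073.05)⁴ = 4.04×10⁴ W/m².

I ≈ 4.04×10⁴ W/m²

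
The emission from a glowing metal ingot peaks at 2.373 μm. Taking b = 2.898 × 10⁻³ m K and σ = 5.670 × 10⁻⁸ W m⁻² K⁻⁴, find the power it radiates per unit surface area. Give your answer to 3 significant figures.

Wien's law: T = b/λ_max = 2.898×10⁻³/2.373×10⁻⁶ = 1221.24 K.
Then I = σT⁴ = 5.670×10⁻⁸×(1221.24)⁴ = 1.26×10⁵ W/m².

I ≈ 1.26×10⁵ W/m²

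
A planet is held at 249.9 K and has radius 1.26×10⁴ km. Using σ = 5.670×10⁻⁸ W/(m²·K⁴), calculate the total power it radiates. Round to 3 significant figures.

Surface area A = 4πR² = 4π(1.26×10⁷ m)² = 1.99504×10¹⁵ m².
P = σAT⁴ = 5.670×10⁻⁸ × 1.99504×10¹⁵ × (249.9)⁴ = 4.41×10¹⁷ W.

P ≈ 4.41×10¹⁷ W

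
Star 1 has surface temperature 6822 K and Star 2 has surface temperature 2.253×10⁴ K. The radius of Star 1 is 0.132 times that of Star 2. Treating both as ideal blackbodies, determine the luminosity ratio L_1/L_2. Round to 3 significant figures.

L ∝ R²T⁴, so L_1/L_2 = (R_1/R_2)²(T_1/T_2)⁴ = (0.132)² × (6822/2.253×10⁴)⁴ = 0.017424 × 8.40625×10⁻³ = 1.46×10⁻⁴.

L_1/L_2 ≈ 1.46×10⁻⁴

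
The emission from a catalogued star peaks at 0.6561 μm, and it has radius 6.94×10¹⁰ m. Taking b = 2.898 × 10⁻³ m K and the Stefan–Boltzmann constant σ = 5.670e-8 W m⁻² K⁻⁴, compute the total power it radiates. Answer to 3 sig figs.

Wien's law: T = b/λ_max = 2.898×10⁻³/6.561×10⁻⁷ = 4417.01 K.
Surface area A = 4πR² = 4π(6.94×10¹⁰ m)² = 6.05242×10²² m².
Then P = σAT⁴ = 5.670×10⁻⁸×6.05242×10²²×(4417.01)⁴ = 1.31×10³⁰ W.

P ≈ 1.31×10³⁰ W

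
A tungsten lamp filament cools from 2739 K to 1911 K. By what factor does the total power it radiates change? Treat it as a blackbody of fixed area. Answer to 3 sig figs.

P ∝ T⁴, so P₂/P₁ = (T₂/T₁)⁴ = (1911/2739)⁴ = (0.697700)⁴ = 0.237.

P₂/P₁ ≈ 0.237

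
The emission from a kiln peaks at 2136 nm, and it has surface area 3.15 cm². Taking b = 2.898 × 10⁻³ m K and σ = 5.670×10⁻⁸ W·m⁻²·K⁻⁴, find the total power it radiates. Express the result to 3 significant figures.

P ≈ 60.5 W

Wien's law: T = b/λ_max = 2.898×10⁻³/2.136×10⁻⁶ = 1356.74 K.
Area A = 3.15 cm² = 3.15×10⁻⁴ m².
Then P = σAT⁴ = 5.670×10⁻⁸×3.15×10⁻⁴×(1356.74)⁴ = 60.5 W.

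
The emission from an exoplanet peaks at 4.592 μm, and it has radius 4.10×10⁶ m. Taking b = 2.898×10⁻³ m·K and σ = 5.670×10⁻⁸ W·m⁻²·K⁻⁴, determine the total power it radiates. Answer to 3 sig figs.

Wien's law: T = b/λ_max = 2.898×10⁻³/4.592×10⁻⁶ = 631.098 K.
Surface area A = 4πR² = 4π(4.10×10⁶ m)² = 2.11241×10¹⁴ m².
Then P = σAT⁴ = 5.670×10⁻⁸×2.11241×10¹⁴×(631.098)⁴ = 1.90×10¹⁸ W.

P ≈ 1.90×10¹⁸ W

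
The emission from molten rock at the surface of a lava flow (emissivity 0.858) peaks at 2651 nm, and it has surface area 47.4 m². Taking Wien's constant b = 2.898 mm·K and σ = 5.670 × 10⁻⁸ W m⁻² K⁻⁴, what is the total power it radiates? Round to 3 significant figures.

P ≈ 3.29×10⁶ W

Wien's law: T = b/λ_max = 2.898×10⁻³/2.651×10⁻⁶ = 1093.17 K.
Area A = 47.4 m².
Then P = εσAT⁴ = 0.858×5.670×10⁻⁸×47.4×(1093.17)⁴ = 3.29×10⁶ W.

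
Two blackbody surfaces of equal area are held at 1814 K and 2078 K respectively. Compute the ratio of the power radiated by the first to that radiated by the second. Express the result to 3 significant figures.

With equal areas, P₁/P₂ = (T₁/T₂)⁴ = (1814/2078)⁴ = 0.581.

P₁/P₂ ≈ 0.581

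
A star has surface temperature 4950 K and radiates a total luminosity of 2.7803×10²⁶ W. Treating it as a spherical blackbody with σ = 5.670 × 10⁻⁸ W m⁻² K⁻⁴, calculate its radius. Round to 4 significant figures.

L = 4πR²σT⁴ ⇒ R = √(L/(4πσT⁴)).
σT⁴ = 3.40411×10⁷ W/m², so R = √(2.7803×10²⁶/(4π×3.40411×10⁷)) = 8.062×10⁸ m.

R ≈ 8.062×10⁸ m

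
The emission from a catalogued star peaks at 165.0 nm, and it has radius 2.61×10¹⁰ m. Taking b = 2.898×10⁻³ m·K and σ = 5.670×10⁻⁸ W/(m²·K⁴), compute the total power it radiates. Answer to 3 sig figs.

P ≈ 4.62×10³¹ W

Wien's law: T = b/λ_max = 2.898×10⁻³/1.650×10⁻⁷ = 17563.6 K.
Surface area A = 4πR² = 4π(2.61×10¹⁰ m)² = 8.56034×10²¹ m².
Then P = σAT⁴ = 5.670×10⁻⁸×8.56034×10²¹×(17563.6)⁴ = 4.62×10³¹ W.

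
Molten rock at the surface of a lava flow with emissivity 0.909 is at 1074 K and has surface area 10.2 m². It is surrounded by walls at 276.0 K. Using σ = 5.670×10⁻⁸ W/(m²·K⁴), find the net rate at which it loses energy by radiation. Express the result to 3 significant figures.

Net loss ≈ 6.96×10⁵ W

Area A = 10.2 m².
Net radiated power P_net = εσA(T⁴ − T₀⁴) = 0.909×5.670×10⁻⁸×10.2×(1074⁴ − 276.0⁴).
T⁴ − T₀⁴ = 1.33051×10¹² − 5.80278×10⁹ = 1.32471×10¹² K⁴, so P_net = 6.96×10⁵ W.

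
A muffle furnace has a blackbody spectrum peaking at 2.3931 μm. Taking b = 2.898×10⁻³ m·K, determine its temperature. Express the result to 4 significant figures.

Wien's law gives T = b/λ_max = (2.898×10⁻³ m·K)/(2.3931×10⁻⁶ m) = 1211 K.

T ≈ 1211 K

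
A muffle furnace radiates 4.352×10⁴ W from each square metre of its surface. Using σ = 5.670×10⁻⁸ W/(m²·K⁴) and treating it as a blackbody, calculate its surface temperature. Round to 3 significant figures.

T ≈ 936 K

I = σT⁴, so T = (I/σ)^(1/4) = (4.352×10⁴/(5.670×10⁻⁸))^(1/4) = 936 K.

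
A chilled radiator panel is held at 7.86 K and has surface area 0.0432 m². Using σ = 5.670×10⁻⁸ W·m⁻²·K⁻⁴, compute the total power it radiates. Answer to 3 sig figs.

P ≈ 9.35×10⁻⁶ W

Area A = 0.0432 m².
P = σAT⁴ = 5.670×10⁻⁸ × 0.0432 × (7.86)⁴ = 9.35×10⁻⁶ W.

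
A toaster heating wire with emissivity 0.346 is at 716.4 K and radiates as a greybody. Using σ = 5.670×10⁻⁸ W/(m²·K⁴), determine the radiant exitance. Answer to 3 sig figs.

I ≈ 5.17×10³ W/m²

Stefan–Boltzmann: I = εσT⁴ = 0.346 × 5.670×10⁻⁸ × (716.4)⁴ = 5.17×10³ W/m².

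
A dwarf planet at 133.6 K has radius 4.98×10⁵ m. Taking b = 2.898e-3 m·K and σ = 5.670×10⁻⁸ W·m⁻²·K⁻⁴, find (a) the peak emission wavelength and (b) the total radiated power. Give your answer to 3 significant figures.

λ_max ≈ 21.7 μm; P ≈ 5.63×10¹³ W

(a) λ_max = b/T = 2.898×10⁻³/133.6 = 2.169×10⁻⁵ m = 21.7 μm.
Surface area A = 4πR² = 4π(4.98×10⁵ m)² = 3.11651×10¹² m².
(b) P = σAT⁴ = 5.670×10⁻⁸×3.11651×10¹²×(133.6)⁴ = 5.63×10¹³ W.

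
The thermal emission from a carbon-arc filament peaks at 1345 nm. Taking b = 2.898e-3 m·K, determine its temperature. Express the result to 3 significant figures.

Wien's law gives T = b/λ_max = (2.898×10⁻³ m·K)/(1.345×10⁻⁶ m) = 2.15×10³ K.

T ≈ 2.15×10³ K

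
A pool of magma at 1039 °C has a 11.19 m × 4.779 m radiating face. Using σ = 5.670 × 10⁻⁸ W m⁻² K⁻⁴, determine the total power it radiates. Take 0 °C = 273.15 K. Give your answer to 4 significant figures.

P ≈ 8.988×10⁶ W

T = 1039 °C + 273.15 = 1312.15 K.
Area A = 11.19 × 4.779 = 53.477 m².
P = σAT⁴ = 5.670×10⁻⁸ × 53.477 × (1312.15)⁴ = 8.988×10⁶ W.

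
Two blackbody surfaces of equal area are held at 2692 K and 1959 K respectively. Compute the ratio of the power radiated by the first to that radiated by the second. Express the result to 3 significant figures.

With equal areas, P₁/P₂ = (T₁/T₂)⁴ = (2692/1959)⁴ = 3.57.

P₁/P₂ ≈ 3.57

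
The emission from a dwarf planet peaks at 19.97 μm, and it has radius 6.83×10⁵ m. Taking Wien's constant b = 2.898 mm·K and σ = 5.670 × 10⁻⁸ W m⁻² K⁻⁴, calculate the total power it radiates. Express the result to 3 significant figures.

Wien's law: T = b/λ_max = 2.898×10⁻³/1.997×10⁻⁵ = 145.118 K.
Surface area A = 4πR² = 4π(6.83×10⁵ m)² = 5.86207×10¹² m².
Then P = σAT⁴ = 5.670×10⁻⁸×5.86207×10¹²×(145.118)⁴ = 1.47×10¹⁴ W.

P ≈ 1.47×10¹⁴ W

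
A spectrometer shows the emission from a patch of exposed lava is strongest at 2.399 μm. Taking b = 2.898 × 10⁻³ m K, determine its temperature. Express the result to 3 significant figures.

Wien's law gives T = b/λ_max = (2.898×10⁻³ m·K)/(2.399×10⁻⁶ m) = 1.21×10³ K.

T ≈ 1.21×10³ K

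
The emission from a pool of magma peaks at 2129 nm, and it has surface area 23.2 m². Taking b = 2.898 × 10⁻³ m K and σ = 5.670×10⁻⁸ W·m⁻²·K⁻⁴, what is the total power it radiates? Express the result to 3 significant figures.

P ≈ 4.52×10⁶ W

Wien's law: T = b/λ_max = 2.898×10⁻³/2.129×10⁻⁶ = 1361.20 K.
Area A = 23.2 m².
Then P = σAT⁴ = 5.670×10⁻⁸×23.2×(1361.20)⁴ = 4.52×10⁶ W.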